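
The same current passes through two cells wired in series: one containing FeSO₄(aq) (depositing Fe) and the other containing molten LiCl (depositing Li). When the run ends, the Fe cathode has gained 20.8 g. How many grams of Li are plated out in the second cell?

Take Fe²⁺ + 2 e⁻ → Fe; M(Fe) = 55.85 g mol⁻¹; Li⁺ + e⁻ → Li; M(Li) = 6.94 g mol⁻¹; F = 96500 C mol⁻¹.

5.17 g

n(Fe) = 20.8 / 55.85 = 0.3724 mol.
Since Fe²⁺ + 2 e⁻ → Fe, n(e⁻) passed = 2 × 0.3724 = 0.7449 mol.
Cells in series carry the same charge, so the same 0.7449 mol of electrons passes through cell 2.
Li⁺ + e⁻ → Li, so n(Li) = 0.7449 / 1 = 0.7449 mol.
m(Li) = 0.7449 × 6.94 = 5.17 g.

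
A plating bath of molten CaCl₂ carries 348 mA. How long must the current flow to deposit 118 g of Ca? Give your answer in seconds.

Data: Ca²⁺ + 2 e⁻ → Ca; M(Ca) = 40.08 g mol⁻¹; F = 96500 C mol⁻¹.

1.63 × 10⁶ s

n(Ca) = m/M = 118 / 40.08 = 2.944 mol.
Each Ca atom requires 2 electrons, so n(e⁻) = 2 × 2.944 = 5.888 mol.
Q = n(e⁻)·F = 5.888 × 96500 = 568200 C.
t = Q/I = 568200 / 0.3480 A = 1633000 s.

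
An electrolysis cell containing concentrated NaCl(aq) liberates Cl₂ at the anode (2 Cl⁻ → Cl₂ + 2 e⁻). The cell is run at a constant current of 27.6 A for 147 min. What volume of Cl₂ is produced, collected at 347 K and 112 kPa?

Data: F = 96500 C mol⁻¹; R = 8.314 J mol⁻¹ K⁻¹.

32.5 L

Q = I·t = 27.60 A × 8820.0 s = 243400 C.
n(e⁻) = Q/F = 243400 / 96500 = 2.523 mol.
2 electrons are transferred per Cl₂ molecule, so n(Cl₂) = 2.523 / 2 = 1.261 mol.
V = nRT/P = (1.261 × 8.314 × 347) / (112 × 10³ Pa) = 0.0325 m³ = 32.5 L.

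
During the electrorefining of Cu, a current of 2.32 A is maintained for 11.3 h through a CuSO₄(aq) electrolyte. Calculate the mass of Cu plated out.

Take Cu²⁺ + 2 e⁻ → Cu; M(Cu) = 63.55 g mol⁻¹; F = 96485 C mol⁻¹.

Q = I·t = 2.320 A × 40680 s = 94380 C.
n(e⁻) = Q/F = 94380 / 96485 = 0.9782 mol.
Cu²⁺ + 2 e⁻ → Cu, so n(Cu) = n(e⁻)/2 = 0.4891 mol.
m = n·M = 0.4891 × 63.55 = 31.1 g.

31.1 g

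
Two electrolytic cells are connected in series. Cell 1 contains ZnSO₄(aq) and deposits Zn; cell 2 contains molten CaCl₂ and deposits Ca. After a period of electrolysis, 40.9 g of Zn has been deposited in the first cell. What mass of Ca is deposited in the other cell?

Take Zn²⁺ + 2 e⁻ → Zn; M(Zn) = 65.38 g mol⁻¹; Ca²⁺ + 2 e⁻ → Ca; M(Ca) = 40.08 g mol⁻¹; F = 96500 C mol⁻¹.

n(Zn) = 40.9 / 65.38 = 0.6256 mol.
Since Zn²⁺ + 2 e⁻ → Zn, n(e⁻) passed = 2 × 0.6256 = 1.251 mol.
Cells in series carry the same charge, so the same 1.251 mol of electrons passes through cell 2.
Ca²⁺ + 2 e⁻ → Ca, so n(Ca) = 1.251 / 2 = 0.6256 mol.
m(Ca) = 0.6256 × 40.08 = 25.1 g.

25.1 g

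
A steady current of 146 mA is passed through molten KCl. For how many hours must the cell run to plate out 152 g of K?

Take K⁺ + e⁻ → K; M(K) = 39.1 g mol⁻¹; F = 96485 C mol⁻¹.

714 h

n(K) = m/M = 152 / 39.1 = 3.887 mol.
Each K atom requires 1 electron, so n(e⁻) = 1 × 3.887 = 3.887 mol.
Q = n(e⁻)·F = 3.887 × 96485 = 375100 C.
t = Q/I = 375100 / 0.1460 A = 2569000 s = 714 h.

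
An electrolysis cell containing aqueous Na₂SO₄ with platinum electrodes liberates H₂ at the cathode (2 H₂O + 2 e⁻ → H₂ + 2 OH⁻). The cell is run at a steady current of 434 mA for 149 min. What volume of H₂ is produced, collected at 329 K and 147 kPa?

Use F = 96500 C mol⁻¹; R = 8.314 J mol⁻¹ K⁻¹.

0.374 L

Q = I·t = 0.4340 A × 8940.0 s = 3880 C.
n(e⁻) = Q/F = 3880 / 96500 = 0.04021 mol.
2 electrons are transferred per H₂ molecule, so n(H₂) = 0.04021 / 2 = 0.02010 mol.
V = nRT/P = (0.02010 × 8.314 × 329) / (147 × 10³ Pa) = 3.74 × 10⁻⁴ m³ = 0.374 L.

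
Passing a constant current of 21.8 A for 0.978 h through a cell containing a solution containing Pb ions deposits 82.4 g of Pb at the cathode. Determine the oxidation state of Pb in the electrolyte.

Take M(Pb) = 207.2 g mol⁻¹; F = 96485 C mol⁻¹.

Q = I·t = 21.80 A × 3520.8 s = 76750 C, so n(e⁻) = 76750/96485 = 0.7955 mol.
n(Pb) deposited = 82.4 / 207.2 = 0.3977 mol.
Electrons per atom = n(e⁻)/n(Pb) = 0.7955 / 0.3977 = 2.00 ≈ 2, so the ion is Pb²⁺.

+2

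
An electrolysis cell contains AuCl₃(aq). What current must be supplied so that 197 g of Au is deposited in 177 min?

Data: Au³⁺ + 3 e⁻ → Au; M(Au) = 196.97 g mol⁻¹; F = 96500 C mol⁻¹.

27.3 A

n(Au) = 197 / 196.97 = 1.000 mol.
n(e⁻) = 3 × 1.000 = 3.000 mol.
Q = n(e⁻)·F = 3.000 × 96500 = 289500 C.
I = Q/t = 289500 / 10620 s = 27.3 A.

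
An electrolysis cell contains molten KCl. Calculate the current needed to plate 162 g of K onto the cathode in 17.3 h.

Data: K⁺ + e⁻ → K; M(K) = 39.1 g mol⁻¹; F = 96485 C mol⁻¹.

6.42 A

n(K) = 162 / 39.1 = 4.143 mol.
n(e⁻) = 1 × 4.143 = 4.143 mol.
Q = n(e⁻)·F = 4.143 × 96485 = 399800 C.
I = Q/t = 399800 / 62280 s = 6.42 A.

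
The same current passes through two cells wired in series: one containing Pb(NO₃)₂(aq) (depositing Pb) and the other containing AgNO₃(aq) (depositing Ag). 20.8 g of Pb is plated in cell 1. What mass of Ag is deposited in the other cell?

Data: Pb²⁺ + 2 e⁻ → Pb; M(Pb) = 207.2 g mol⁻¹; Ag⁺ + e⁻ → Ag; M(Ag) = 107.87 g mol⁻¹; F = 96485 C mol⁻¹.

21.7 g

n(Pb) = 20.8 / 207.2 = 0.1004 mol.
Since Pb²⁺ + 2 e⁻ → Pb, n(e⁻) passed = 2 × 0.1004 = 0.2008 mol.
Cells in series carry the same charge, so the same 0.2008 mol of electrons passes through cell 2.
Ag⁺ + e⁻ → Ag, so n(Ag) = 0.2008 / 1 = 0.2008 mol.
m(Ag) = 0.2008 × 107.87 = 21.7 g.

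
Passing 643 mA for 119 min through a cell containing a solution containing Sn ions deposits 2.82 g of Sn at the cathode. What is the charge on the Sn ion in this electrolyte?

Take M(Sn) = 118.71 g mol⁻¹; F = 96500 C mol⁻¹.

Q = I·t = 0.6430 A × 7140.0 s = 4591 C, so n(e⁻) = 4591/96500 = 0.04758 mol.
n(Sn) deposited = 2.82 / 118.71 = 0.02376 mol.
Electrons per atom = n(e⁻)/n(Sn) = 0.04758 / 0.02376 = 2.00 ≈ 2, so the ion is Sn²⁺.

+2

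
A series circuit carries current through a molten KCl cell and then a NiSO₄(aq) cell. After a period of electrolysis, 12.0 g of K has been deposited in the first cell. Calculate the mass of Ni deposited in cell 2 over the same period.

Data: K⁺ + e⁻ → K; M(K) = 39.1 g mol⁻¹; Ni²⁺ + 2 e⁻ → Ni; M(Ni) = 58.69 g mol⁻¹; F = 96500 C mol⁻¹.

9.01 g

n(K) = 12.0 / 39.1 = 0.3069 mol.
Since K⁺ + e⁻ → K, n(e⁻) passed = 1 × 0.3069 = 0.3069 mol.
Cells in series carry the same charge, so the same 0.3069 mol of electrons passes through cell 2.
Ni²⁺ + 2 e⁻ → Ni, so n(Ni) = 0.3069 / 2 = 0.1535 mol.
m(Ni) = 0.1535 × 58.69 = 9.01 g.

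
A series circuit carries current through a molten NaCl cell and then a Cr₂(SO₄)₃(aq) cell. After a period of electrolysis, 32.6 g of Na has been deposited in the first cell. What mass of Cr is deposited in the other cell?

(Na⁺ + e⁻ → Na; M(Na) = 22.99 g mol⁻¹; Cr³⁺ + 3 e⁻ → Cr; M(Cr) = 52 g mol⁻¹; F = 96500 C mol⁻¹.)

24.6 g

n(Na) = 32.6 / 22.99 = 1.418 mol.
Since Na⁺ + e⁻ → Na, n(e⁻) passed = 1 × 1.418 = 1.418 mol.
Cells in series carry the same charge, so the same 1.418 mol of electrons passes through cell 2.
Cr³⁺ + 3 e⁻ → Cr, so n(Cr) = 1.418 / 3 = 0.4727 mol.
m(Cr) = 0.4727 × 52 = 24.6 g.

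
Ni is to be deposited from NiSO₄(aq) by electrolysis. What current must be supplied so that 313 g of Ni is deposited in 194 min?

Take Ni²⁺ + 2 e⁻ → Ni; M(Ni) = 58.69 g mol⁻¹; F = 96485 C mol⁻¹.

n(Ni) = 313 / 58.69 = 5.333 mol.
n(e⁻) = 2 × 5.333 = 10.67 mol.
Q = n(e⁻)·F = 10.67 × 96485 = 1029000 C.
I = Q/t = 1029000 / 11640 s = 88.4 A.

88.4 A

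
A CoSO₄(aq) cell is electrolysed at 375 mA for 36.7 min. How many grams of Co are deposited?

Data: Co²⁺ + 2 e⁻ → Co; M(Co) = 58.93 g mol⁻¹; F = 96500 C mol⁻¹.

Q = I·t = 0.3750 A × 2202.0 s = 825.8 C.
n(e⁻) = Q/F = 825.8 / 96500 = 0.008557 mol.
Co²⁺ + 2 e⁻ → Co, so n(Co) = n(e⁻)/2 = 0.004278 mol.
m = n·M = 0.004278 × 58.93 = 0.252 g.

0.252 g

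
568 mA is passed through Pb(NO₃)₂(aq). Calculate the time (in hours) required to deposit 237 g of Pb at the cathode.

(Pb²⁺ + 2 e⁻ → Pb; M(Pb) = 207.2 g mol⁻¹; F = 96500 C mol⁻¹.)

108 h

n(Pb) = m/M = 237 / 207.2 = 1.144 mol.
Each Pb atom requires 2 electrons, so n(e⁻) = 2 × 1.144 = 2.288 mol.
Q = n(e⁻)·F = 2.288 × 96500 = 220800 C.
t = Q/I = 220800 / 0.5680 A = 388700 s = 108 h.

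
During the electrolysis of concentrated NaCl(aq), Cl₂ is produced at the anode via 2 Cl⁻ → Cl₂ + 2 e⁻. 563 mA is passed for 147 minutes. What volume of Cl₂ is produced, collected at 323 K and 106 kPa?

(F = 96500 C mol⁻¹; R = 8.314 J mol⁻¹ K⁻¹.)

0.652 L

Q = I·t = 0.5630 A × 8820.0 s = 4966 C.
n(e⁻) = Q/F = 4966 / 96500 = 0.05146 mol.
2 electrons are transferred per Cl₂ molecule, so n(Cl₂) = 0.05146 / 2 = 0.02573 mol.
V = nRT/P = (0.02573 × 8.314 × 323) / (106 × 10³ Pa) = 6.52 × 10⁻⁴ m³ = 0.652 L.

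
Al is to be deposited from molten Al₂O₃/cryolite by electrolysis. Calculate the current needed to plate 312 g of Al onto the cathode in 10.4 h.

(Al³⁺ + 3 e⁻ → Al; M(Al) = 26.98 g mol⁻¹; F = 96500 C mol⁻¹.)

n(Al) = 312 / 26.98 = 11.56 mol.
n(e⁻) = 3 × 11.56 = 34.69 mol.
Q = n(e⁻)·F = 34.69 × 96500 = 3348000 C.
I = Q/t = 3348000 / 37440 s = 89.4 A.

89.4 A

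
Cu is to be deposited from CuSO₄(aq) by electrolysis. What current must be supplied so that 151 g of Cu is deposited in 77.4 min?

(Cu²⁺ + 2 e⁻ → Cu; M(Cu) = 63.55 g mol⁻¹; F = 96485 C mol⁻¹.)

98.7 A

n(Cu) = 151 / 63.55 = 2.376 mol.
n(e⁻) = 2 × 2.376 = 4.752 mol.
Q = n(e⁻)·F = 4.752 × 96485 = 458500 C.
I = Q/t = 458500 / 4644.0 s = 98.7 A.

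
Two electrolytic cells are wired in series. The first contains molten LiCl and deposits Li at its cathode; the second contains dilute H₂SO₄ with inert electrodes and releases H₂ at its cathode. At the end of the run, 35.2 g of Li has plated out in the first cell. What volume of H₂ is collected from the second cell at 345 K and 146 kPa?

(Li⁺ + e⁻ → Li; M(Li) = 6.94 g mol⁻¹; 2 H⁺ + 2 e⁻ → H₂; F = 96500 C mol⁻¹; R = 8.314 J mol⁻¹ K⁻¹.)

n(Li) = 35.2 / 6.94 = 5.072 mol, so n(e⁻) = 1 × 5.072 = 5.072 mol.
The cells are in series, so the same 5.072 mol of electrons passes through the second cell.
2 H⁺ + 2 e⁻ → H₂ — 2 mol e⁻ per mol H₂, so n(H₂) = 5.072/2 = 2.536 mol.
V = nRT/P = (2.536 × 8.314 × 345) / (146 × 10³) = 0.0498 m³ = 49.8 L.

49.8 L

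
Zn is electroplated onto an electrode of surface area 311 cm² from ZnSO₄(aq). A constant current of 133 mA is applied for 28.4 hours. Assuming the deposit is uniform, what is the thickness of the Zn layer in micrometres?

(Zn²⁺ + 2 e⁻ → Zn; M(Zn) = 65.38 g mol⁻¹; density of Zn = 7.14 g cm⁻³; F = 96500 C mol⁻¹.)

Q = I·t = 0.1330 × 102240 = 13600 C; n(e⁻) = 0.1409 mol.
n(Zn) = n(e⁻)/2 = 0.07046 mol, so m = 0.07046 × 65.38 = 4.606 g.
Volume = m/ρ = 4.606 / 7.14 = 0.6452 cm³.
Thickness = V/A = 0.6452 / 311 = 0.00207 cm = 20.7 μm.

20.7 μm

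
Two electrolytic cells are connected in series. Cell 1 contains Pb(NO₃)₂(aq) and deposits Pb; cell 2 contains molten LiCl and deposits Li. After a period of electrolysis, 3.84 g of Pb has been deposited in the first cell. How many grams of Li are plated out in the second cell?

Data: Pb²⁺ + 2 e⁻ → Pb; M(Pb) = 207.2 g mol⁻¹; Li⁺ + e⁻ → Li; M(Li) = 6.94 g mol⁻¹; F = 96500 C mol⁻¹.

n(Pb) = 3.84 / 207.2 = 0.01853 mol.
Since Pb²⁺ + 2 e⁻ → Pb, n(e⁻) passed = 2 × 0.01853 = 0.03707 mol.
Cells in series carry the same charge, so the same 0.03707 mol of electrons passes through cell 2.
Li⁺ + e⁻ → Li, so n(Li) = 0.03707 / 1 = 0.03707 mol.
m(Li) = 0.03707 × 6.94 = 0.257 g.

0.257 g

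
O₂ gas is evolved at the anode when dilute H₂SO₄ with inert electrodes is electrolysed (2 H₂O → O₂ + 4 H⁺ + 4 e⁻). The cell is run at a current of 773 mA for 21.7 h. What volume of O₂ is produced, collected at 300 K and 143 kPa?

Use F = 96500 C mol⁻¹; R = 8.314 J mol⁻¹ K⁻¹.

Q = I·t = 0.7730 A × 78120 s = 60390 C.
n(e⁻) = Q/F = 60390 / 96500 = 0.6258 mol.
4 electrons are transferred per O₂ molecule, so n(O₂) = 0.6258 / 4 = 0.1564 mol.
V = nRT/P = (0.1564 × 8.314 × 300) / (143 × 10³ Pa) = 0.00273 m³ = 2.73 L.

2.73 L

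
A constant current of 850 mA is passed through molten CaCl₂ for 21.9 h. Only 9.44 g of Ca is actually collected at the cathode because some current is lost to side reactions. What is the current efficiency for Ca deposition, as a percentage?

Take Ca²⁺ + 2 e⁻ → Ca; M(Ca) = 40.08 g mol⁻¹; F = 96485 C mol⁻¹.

Q = I·t = 0.8500 × 78840 = 67010 C; n(e⁻) = 67010/96485 = 0.6946 mol.
Theoretical n(Ca) = n(e⁻)/2 = 0.3473 mol, i.e. m_theo = 0.3473 × 40.08 = 13.92 g.
Efficiency = m_actual / m_theo = 9.44 / 13.92 = 67.8 %.

67.8 %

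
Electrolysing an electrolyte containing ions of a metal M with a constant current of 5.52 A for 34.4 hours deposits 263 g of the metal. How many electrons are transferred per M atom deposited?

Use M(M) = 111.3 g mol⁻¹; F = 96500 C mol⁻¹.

3

Q = I·t = 5.520 A × 123840 s = 683600 C, so n(e⁻) = 683600/96500 = 7.084 mol.
n(M) deposited = 263 / 111.3 = 2.363 mol.
Electrons per atom = n(e⁻)/n(M) = 7.084 / 2.363 = 3.00 ≈ 3, so the ion is M³⁺.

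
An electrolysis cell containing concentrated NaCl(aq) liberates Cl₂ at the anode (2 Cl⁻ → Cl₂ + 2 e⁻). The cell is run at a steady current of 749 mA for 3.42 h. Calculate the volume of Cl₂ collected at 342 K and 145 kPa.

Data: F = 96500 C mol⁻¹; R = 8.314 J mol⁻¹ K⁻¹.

Q = I·t = 0.7490 A × 12312 s = 9222 C.
n(e⁻) = Q/F = 9222 / 96500 = 0.09556 mol.
2 electrons are transferred per Cl₂ molecule, so n(Cl₂) = 0.09556 / 2 = 0.04778 mol.
V = nRT/P = (0.04778 × 8.314 × 342) / (145 × 10³ Pa) = 9.37 × 10⁻⁴ m³ = 0.937 L.

0.937 L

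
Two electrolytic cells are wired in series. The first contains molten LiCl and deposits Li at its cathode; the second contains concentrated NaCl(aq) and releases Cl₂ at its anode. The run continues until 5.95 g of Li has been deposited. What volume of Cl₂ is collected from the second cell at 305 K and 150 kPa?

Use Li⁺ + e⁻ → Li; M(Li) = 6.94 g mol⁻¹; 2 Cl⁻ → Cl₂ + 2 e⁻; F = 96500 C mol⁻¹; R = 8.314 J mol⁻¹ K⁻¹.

7.25 L

n(Li) = 5.95 / 6.94 = 0.8573 mol, so n(e⁻) = 1 × 0.8573 = 0.8573 mol.
The cells are in series, so the same 0.8573 mol of electrons passes through the second cell.
2 Cl⁻ → Cl₂ + 2 e⁻ — 2 mol e⁻ per mol Cl₂, so n(Cl₂) = 0.8573/2 = 0.4287 mol.
V = nRT/P = (0.4287 × 8.314 × 305) / (150 × 10³) = 0.00725 m³ = 7.25 L.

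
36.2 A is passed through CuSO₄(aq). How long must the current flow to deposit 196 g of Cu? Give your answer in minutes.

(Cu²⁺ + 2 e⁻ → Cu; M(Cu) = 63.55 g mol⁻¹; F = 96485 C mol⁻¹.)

n(Cu) = m/M = 196 / 63.55 = 3.084 mol.
Each Cu atom requires 2 electrons, so n(e⁻) = 2 × 3.084 = 6.168 mol.
Q = n(e⁻)·F = 6.168 × 96485 = 595200 C.
t = Q/I = 595200 / 36.20 A = 16440 s = 274 min.

274 min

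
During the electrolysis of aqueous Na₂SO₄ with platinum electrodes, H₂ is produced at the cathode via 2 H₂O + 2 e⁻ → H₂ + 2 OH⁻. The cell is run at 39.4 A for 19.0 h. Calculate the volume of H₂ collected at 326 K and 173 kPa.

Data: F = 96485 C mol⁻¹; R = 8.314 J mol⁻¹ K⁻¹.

Q = I·t = 39.40 A × 68400 s = 2695000 C.
n(e⁻) = Q/F = 2695000 / 96485 = 27.93 mol.
2 electrons are transferred per H₂ molecule, so n(H₂) = 27.93 / 2 = 13.97 mol.
V = nRT/P = (13.97 × 8.314 × 326) / (173 × 10³ Pa) = 0.219 m³ = 219 L.

219 L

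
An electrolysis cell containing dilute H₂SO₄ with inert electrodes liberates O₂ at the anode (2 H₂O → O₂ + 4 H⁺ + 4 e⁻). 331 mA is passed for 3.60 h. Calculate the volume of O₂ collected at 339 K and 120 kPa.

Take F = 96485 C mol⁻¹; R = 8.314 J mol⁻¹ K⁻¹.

Q = I·t = 0.3310 A × 12960 s = 4290 C.
n(e⁻) = Q/F = 4290 / 96485 = 0.04446 mol.
4 electrons are transferred per O₂ molecule, so n(O₂) = 0.04446 / 4 = 0.01112 mol.
V = nRT/P = (0.01112 × 8.314 × 339) / (120 × 10³ Pa) = 2.61 × 10⁻⁴ m³ = 0.261 L.

0.261 L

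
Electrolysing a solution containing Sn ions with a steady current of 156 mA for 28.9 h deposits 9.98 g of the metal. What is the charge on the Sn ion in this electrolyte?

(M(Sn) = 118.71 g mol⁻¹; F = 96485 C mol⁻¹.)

Q = I·t = 0.1560 A × 104040 s = 16230 C, so n(e⁻) = 16230/96485 = 0.1682 mol.
n(Sn) deposited = 9.98 / 118.71 = 0.08407 mol.
Electrons per atom = n(e⁻)/n(Sn) = 0.1682 / 0.08407 = 2.00 ≈ 2, so the ion is Sn²⁺.

+2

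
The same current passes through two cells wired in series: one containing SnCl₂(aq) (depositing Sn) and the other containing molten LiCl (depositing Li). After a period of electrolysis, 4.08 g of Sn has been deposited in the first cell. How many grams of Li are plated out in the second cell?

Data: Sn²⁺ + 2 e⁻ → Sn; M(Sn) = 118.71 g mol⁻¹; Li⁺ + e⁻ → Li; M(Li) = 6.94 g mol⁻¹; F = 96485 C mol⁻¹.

n(Sn) = 4.08 / 118.71 = 0.03437 mol.
Since Sn²⁺ + 2 e⁻ → Sn, n(e⁻) passed = 2 × 0.03437 = 0.06874 mol.
Cells in series carry the same charge, so the same 0.06874 mol of electrons passes through cell 2.
Li⁺ + e⁻ → Li, so n(Li) = 0.06874 / 1 = 0.06874 mol.
m(Li) = 0.06874 × 6.94 = 0.477 g.

0.477 g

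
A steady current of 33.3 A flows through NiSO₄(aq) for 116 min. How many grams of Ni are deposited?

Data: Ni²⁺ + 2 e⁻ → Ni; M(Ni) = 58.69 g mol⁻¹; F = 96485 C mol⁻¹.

70.5 g

Q = I·t = 33.30 A × 6960.0 s = 231800 C.
n(e⁻) = Q/F = 231800 / 96485 = 2.402 mol.
Ni²⁺ + 2 e⁻ → Ni, so n(Ni) = n(e⁻)/2 = 1.201 mol.
m = n·M = 1.201 × 58.69 = 70.5 g.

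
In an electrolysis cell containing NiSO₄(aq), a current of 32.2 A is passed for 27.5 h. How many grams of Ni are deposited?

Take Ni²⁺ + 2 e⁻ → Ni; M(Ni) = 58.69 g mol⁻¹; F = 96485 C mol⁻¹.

Q = I·t = 32.20 A × 99000 s = 3188000 C.
n(e⁻) = Q/F = 3188000 / 96485 = 33.04 mol.
Ni²⁺ + 2 e⁻ → Ni, so n(Ni) = n(e⁻)/2 = 16.52 mol.
m = n·M = 16.52 × 58.69 = 970 g.

970 g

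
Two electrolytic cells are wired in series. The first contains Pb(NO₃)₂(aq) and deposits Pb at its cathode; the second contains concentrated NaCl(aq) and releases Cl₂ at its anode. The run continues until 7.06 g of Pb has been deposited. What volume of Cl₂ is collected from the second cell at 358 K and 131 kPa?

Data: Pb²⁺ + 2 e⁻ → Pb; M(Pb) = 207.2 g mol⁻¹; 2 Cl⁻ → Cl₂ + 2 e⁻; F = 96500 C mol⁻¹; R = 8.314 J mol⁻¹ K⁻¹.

n(Pb) = 7.06 / 207.2 = 0.03407 mol, so n(e⁻) = 2 × 0.03407 = 0.06815 mol.
The cells are in series, so the same 0.06815 mol of electrons passes through the second cell.
2 Cl⁻ → Cl₂ + 2 e⁻ — 2 mol e⁻ per mol Cl₂, so n(Cl₂) = 0.06815/2 = 0.03407 mol.
V = nRT/P = (0.03407 × 8.314 × 358) / (131 × 10³) = 7.74 × 10⁻⁴ m³ = 0.774 L.

0.774 L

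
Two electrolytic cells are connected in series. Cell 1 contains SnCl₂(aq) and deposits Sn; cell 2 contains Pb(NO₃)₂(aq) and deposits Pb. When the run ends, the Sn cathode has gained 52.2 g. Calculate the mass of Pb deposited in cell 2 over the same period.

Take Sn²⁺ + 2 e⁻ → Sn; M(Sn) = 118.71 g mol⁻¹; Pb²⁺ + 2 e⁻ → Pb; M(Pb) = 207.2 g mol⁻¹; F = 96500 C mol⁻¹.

91.1 g

n(Sn) = 52.2 / 118.71 = 0.4397 mol.
Since Sn²⁺ + 2 e⁻ → Sn, n(e⁻) passed = 2 × 0.4397 = 0.8795 mol.
Cells in series carry the same charge, so the same 0.8795 mol of electrons passes through cell 2.
Pb²⁺ + 2 e⁻ → Pb, so n(Pb) = 0.8795 / 2 = 0.4397 mol.
m(Pb) = 0.4397 × 207.2 = 91.1 g.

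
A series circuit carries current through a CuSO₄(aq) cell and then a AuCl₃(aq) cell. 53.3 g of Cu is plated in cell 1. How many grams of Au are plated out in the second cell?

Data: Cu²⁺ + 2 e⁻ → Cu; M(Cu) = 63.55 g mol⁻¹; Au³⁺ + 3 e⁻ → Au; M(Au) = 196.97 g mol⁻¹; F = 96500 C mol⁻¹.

n(Cu) = 53.3 / 63.55 = 0.8387 mol.
Since Cu²⁺ + 2 e⁻ → Cu, n(e⁻) passed = 2 × 0.8387 = 1.677 mol.
Cells in series carry the same charge, so the same 1.677 mol of electrons passes through cell 2.
Au³⁺ + 3 e⁻ → Au, so n(Au) = 1.677 / 3 = 0.5591 mol.
m(Au) = 0.5591 × 196.97 = 110 g.

110 g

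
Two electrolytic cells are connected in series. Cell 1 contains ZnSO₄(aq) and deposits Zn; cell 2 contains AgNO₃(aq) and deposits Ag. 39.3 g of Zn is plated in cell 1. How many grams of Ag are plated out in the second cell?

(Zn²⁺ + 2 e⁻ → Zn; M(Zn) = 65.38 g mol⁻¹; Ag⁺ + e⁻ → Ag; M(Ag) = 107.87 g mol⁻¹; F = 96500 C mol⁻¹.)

n(Zn) = 39.3 / 65.38 = 0.6011 mol.
Since Zn²⁺ + 2 e⁻ → Zn, n(e⁻) passed = 2 × 0.6011 = 1.202 mol.
Cells in series carry the same charge, so the same 1.202 mol of electrons passes through cell 2.
Ag⁺ + e⁻ → Ag, so n(Ag) = 1.202 / 1 = 1.202 mol.
m(Ag) = 1.202 × 107.87 = 130 g.

130 g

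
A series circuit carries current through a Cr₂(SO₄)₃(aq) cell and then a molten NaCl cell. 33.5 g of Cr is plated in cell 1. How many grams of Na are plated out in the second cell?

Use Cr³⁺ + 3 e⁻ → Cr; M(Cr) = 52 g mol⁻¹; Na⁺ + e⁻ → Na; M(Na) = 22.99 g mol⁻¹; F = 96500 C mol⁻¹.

44.4 g

n(Cr) = 33.5 / 52 = 0.6442 mol.
Since Cr³⁺ + 3 e⁻ → Cr, n(e⁻) passed = 3 × 0.6442 = 1.933 mol.
Cells in series carry the same charge, so the same 1.933 mol of electrons passes through cell 2.
Na⁺ + e⁻ → Na, so n(Na) = 1.933 / 1 = 1.933 mol.
m(Na) = 1.933 × 22.99 = 44.4 g.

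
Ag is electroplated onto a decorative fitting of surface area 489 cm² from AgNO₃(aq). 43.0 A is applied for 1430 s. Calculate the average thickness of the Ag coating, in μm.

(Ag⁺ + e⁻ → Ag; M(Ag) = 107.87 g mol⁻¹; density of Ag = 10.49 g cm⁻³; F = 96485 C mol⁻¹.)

134 μm

Q = I·t = 43.00 × 1430.0 = 61490 C; n(e⁻) = 0.6373 mol.
n(Ag) = n(e⁻)/1 = 0.6373 mol, so m = 0.6373 × 107.87 = 68.75 g.
Volume = m/ρ = 68.75 / 10.49 = 6.553 cm³.
Thickness = V/A = 6.553 / 489 = 0.0134 cm = 134 μm.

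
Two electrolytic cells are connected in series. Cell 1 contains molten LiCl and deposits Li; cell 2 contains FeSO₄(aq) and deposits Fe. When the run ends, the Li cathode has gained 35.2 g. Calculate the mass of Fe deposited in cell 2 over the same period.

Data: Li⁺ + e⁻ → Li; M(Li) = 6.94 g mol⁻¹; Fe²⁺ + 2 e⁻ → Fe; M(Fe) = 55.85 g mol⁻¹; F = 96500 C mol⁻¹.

n(Li) = 35.2 / 6.94 = 5.072 mol.
Since Li⁺ + e⁻ → Li, n(e⁻) passed = 1 × 5.072 = 5.072 mol.
Cells in series carry the same charge, so the same 5.072 mol of electrons passes through cell 2.
Fe²⁺ + 2 e⁻ → Fe, so n(Fe) = 5.072 / 2 = 2.536 mol.
m(Fe) = 2.536 × 55.85 = 142 g.

142 g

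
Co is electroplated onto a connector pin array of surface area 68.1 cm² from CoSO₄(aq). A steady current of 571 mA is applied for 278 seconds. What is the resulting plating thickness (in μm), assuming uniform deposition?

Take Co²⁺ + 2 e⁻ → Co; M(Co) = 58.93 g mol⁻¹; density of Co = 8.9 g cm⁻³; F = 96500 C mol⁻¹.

Q = I·t = 0.5710 × 278.00 = 158.7 C; n(e⁻) = 0.001645 mol.
n(Co) = n(e⁻)/2 = 0.0008225 mol, so m = 0.0008225 × 58.93 = 0.04847 g.
Volume = m/ρ = 0.04847 / 8.9 = 0.005446 cm³.
Thickness = V/A = 0.005446 / 68.1 = 8.00 × 10⁻⁵ cm = 0.800 μm.

0.800 μm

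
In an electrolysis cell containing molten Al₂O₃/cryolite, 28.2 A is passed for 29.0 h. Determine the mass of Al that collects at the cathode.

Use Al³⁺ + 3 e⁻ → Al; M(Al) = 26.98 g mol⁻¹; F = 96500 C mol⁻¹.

Q = I·t = 28.20 A × 104400 s = 2944000 C.
n(e⁻) = Q/F = 2944000 / 96500 = 30.51 mol.
Al³⁺ + 3 e⁻ → Al, so n(Al) = n(e⁻)/3 = 10.17 mol.
m = n·M = 10.17 × 26.98 = 274 g.

274 g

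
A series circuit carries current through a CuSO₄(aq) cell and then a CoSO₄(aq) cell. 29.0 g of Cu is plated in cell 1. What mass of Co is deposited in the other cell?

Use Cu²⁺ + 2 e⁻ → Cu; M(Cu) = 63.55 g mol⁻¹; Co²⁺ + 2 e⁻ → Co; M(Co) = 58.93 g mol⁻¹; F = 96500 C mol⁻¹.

n(Cu) = 29.0 / 63.55 = 0.4563 mol.
Since Cu²⁺ + 2 e⁻ → Cu, n(e⁻) passed = 2 × 0.4563 = 0.9127 mol.
Cells in series carry the same charge, so the same 0.9127 mol of electrons passes through cell 2.
Co²⁺ + 2 e⁻ → Co, so n(Co) = 0.9127 / 2 = 0.4563 mol.
m(Co) = 0.4563 × 58.93 = 26.9 g.

26.9 g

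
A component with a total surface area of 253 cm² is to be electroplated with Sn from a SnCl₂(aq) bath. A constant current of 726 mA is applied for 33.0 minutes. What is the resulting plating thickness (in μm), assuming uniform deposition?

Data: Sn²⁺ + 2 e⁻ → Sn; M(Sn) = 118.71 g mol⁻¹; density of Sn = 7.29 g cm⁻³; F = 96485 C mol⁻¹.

Q = I·t = 0.7260 × 1980.0 = 1437 C; n(e⁻) = 0.01490 mol.
n(Sn) = n(e⁻)/2 = 0.007449 mol, so m = 0.007449 × 118.71 = 0.8843 g.
Volume = m/ρ = 0.8843 / 7.29 = 0.1213 cm³.
Thickness = V/A = 0.1213 / 253 = 4.79 × 10⁻⁴ cm = 4.79 μm.

4.79 μm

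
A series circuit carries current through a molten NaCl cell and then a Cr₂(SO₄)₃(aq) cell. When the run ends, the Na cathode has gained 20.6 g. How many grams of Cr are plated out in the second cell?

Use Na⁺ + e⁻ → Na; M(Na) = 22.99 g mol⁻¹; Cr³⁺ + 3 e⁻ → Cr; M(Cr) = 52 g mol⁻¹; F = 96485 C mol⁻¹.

15.5 g

n(Na) = 20.6 / 22.99 = 0.8960 mol.
Since Na⁺ + e⁻ → Na, n(e⁻) passed = 1 × 0.8960 = 0.8960 mol.
Cells in series carry the same charge, so the same 0.8960 mol of electrons passes through cell 2.
Cr³⁺ + 3 e⁻ → Cr, so n(Cr) = 0.8960 / 3 = 0.2987 mol.
m(Cr) = 0.2987 × 52 = 15.5 g.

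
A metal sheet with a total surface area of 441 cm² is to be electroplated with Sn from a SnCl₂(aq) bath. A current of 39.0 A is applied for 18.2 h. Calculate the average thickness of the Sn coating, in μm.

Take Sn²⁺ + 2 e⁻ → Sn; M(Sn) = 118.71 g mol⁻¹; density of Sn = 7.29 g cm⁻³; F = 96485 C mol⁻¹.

4890 μm

Q = I·t = 39.00 × 65520 = 2555000 C; n(e⁻) = 26.48 mol.
n(Sn) = n(e⁻)/2 = 13.24 mol, so m = 13.24 × 118.71 = 1572 g.
Volume = m/ρ = 1572 / 7.29 = 215.6 cm³.
Thickness = V/A = 215.6 / 441 = 0.489 cm = 4890 μm.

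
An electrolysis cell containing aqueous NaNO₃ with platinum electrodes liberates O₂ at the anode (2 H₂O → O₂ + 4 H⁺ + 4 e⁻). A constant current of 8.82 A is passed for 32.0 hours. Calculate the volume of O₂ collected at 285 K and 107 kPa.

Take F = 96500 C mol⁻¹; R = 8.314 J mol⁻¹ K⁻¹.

58.3 L

Q = I·t = 8.820 A × 115200 s = 1016000 C.
n(e⁻) = Q/F = 1016000 / 96500 = 10.53 mol.
4 electrons are transferred per O₂ molecule, so n(O₂) = 10.53 / 4 = 2.632 mol.
V = nRT/P = (2.632 × 8.314 × 285) / (107 × 10³ Pa) = 0.0583 m³ = 58.3 L.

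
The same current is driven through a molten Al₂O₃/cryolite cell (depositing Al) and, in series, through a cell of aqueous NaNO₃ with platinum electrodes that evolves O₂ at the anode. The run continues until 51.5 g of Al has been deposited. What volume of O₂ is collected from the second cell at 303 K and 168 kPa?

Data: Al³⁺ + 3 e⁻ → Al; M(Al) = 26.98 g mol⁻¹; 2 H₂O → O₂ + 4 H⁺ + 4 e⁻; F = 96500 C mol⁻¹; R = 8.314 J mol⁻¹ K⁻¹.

n(Al) = 51.5 / 26.98 = 1.909 mol, so n(e⁻) = 3 × 1.909 = 5.726 mol.
The cells are in series, so the same 5.726 mol of electrons passes through the second cell.
2 H₂O → O₂ + 4 H⁺ + 4 e⁻ — 4 mol e⁻ per mol O₂, so n(O₂) = 5.726/4 = 1.432 mol.
V = nRT/P = (1.432 × 8.314 × 303) / (168 × 10³) = 0.0215 m³ = 21.5 L.

21.5 L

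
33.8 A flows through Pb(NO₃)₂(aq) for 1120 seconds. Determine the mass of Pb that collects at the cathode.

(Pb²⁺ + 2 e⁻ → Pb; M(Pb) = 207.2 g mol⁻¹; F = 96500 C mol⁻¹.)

Q = I·t = 33.80 A × 1120.0 s = 37860 C.
n(e⁻) = Q/F = 37860 / 96500 = 0.3923 mol.
Pb²⁺ + 2 e⁻ → Pb, so n(Pb) = n(e⁻)/2 = 0.1961 mol.
m = n·M = 0.1961 × 207.2 = 40.6 g.

40.6 g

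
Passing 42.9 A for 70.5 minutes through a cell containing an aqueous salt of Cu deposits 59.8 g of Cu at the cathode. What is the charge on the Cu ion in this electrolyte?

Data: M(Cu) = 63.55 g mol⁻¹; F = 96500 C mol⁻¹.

Q = I·t = 42.90 A × 4230.0 s = 181500 C, so n(e⁻) = 181500/96500 = 1.880 mol.
n(Cu) deposited = 59.8 / 63.55 = 0.9410 mol.
Electrons per atom = n(e⁻)/n(Cu) = 1.880 / 0.9410 = 2.00 ≈ 2, so the ion is Cu²⁺.

+2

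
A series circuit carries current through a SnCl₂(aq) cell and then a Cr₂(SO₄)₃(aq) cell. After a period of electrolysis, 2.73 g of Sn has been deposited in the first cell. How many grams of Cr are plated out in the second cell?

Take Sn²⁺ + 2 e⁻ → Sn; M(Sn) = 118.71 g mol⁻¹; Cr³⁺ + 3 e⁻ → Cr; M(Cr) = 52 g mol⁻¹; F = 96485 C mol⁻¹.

0.797 g

n(Sn) = 2.73 / 118.71 = 0.02300 mol.
Since Sn²⁺ + 2 e⁻ → Sn, n(e⁻) passed = 2 × 0.02300 = 0.04599 mol.
Cells in series carry the same charge, so the same 0.04599 mol of electrons passes through cell 2.
Cr³⁺ + 3 e⁻ → Cr, so n(Cr) = 0.04599 / 3 = 0.01533 mol.
m(Cr) = 0.01533 × 52 = 0.797 g.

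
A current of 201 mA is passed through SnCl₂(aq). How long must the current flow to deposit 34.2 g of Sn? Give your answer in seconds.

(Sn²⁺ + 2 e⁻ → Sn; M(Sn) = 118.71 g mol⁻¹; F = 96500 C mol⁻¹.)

n(Sn) = m/M = 34.2 / 118.71 = 0.2881 mol.
Each Sn atom requires 2 electrons, so n(e⁻) = 2 × 0.2881 = 0.5762 mol.
Q = n(e⁻)·F = 0.5762 × 96500 = 55600 C.
t = Q/I = 55600 / 0.2010 A = 276600 s.

2.77 × 10⁵ s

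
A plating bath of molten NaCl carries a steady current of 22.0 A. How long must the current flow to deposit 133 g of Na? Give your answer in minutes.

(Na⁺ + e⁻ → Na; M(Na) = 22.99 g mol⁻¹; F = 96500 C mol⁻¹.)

n(Na) = m/M = 133 / 22.99 = 5.785 mol.
Each Na atom requires 1 electron, so n(e⁻) = 1 × 5.785 = 5.785 mol.
Q = n(e⁻)·F = 5.785 × 96500 = 558300 C.
t = Q/I = 558300 / 22.00 A = 25380 s = 423 min.

423 min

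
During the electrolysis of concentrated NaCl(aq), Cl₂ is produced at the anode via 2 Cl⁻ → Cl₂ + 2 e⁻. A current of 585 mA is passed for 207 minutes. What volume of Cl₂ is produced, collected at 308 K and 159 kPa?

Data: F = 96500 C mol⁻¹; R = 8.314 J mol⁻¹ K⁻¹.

0.606 L

Q = I·t = 0.5850 A × 12420 s = 7266 C.
n(e⁻) = Q/F = 7266 / 96500 = 0.07529 mol.
2 electrons are transferred per Cl₂ molecule, so n(Cl₂) = 0.07529 / 2 = 0.03765 mol.
V = nRT/P = (0.03765 × 8.314 × 308) / (159 × 10³ Pa) = 6.06 × 10⁻⁴ m³ = 0.606 L.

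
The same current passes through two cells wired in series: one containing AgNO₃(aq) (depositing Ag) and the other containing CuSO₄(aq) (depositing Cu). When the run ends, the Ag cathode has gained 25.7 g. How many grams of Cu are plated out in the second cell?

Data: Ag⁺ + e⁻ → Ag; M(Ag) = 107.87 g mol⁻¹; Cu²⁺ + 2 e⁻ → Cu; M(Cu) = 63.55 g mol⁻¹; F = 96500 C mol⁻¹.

7.57 g

n(Ag) = 25.7 / 107.87 = 0.2382 mol.
Since Ag⁺ + e⁻ → Ag, n(e⁻) passed = 1 × 0.2382 = 0.2382 mol.
Cells in series carry the same charge, so the same 0.2382 mol of electrons passes through cell 2.
Cu²⁺ + 2 e⁻ → Cu, so n(Cu) = 0.2382 / 2 = 0.1191 mol.
m(Cu) = 0.1191 × 63.55 = 7.57 g.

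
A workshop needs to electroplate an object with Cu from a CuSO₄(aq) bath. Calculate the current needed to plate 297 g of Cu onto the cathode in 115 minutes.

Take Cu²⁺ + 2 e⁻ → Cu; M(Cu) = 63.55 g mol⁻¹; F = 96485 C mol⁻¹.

n(Cu) = 297 / 63.55 = 4.673 mol.
n(e⁻) = 2 × 4.673 = 9.347 mol.
Q = n(e⁻)·F = 9.347 × 96485 = 901800 C.
I = Q/t = 901800 / 6900.0 s = 131 A.

131 A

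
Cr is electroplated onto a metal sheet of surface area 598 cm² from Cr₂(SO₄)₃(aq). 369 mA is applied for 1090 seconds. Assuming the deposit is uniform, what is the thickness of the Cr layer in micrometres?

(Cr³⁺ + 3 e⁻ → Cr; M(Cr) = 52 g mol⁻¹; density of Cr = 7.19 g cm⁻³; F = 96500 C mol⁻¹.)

Q = I·t = 0.3690 × 1090.0 = 402.2 C; n(e⁻) = 0.004168 mol.
n(Cr) = n(e⁻)/3 = 0.001389 mol, so m = 0.001389 × 52 = 0.07224 g.
Volume = m/ρ = 0.07224 / 7.19 = 0.01005 cm³.
Thickness = V/A = 0.01005 / 598 = 1.68 × 10⁻⁵ cm = 0.168 μm.

0.168 μm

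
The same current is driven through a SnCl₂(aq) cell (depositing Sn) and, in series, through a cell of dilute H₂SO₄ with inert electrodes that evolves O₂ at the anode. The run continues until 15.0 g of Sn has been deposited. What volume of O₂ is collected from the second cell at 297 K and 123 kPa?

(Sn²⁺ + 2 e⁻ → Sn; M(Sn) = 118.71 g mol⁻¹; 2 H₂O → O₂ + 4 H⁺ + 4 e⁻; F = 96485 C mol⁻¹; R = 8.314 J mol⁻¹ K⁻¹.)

1.27 L

n(Sn) = 15.0 / 118.71 = 0.1264 mol, so n(e⁻) = 2 × 0.1264 = 0.2527 mol.
The cells are in series, so the same 0.2527 mol of electrons passes through the second cell.
2 H₂O → O₂ + 4 H⁺ + 4 e⁻ — 4 mol e⁻ per mol O₂, so n(O₂) = 0.2527/4 = 0.06318 mol.
V = nRT/P = (0.06318 × 8.314 × 297) / (123 × 10³) = 0.00127 m³ = 1.27 L.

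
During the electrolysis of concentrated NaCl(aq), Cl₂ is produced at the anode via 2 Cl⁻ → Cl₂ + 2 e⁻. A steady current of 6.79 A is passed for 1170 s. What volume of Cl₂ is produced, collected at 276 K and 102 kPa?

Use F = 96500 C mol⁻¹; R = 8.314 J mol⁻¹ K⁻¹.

Q = I·t = 6.790 A × 1170.0 s = 7944 C.
n(e⁻) = Q/F = 7944 / 96500 = 0.08232 mol.
2 electrons are transferred per Cl₂ molecule, so n(Cl₂) = 0.08232 / 2 = 0.04116 mol.
V = nRT/P = (0.04116 × 8.314 × 276) / (102 × 10³ Pa) = 9.26 × 10⁻⁴ m³ = 0.926 L.

0.926 L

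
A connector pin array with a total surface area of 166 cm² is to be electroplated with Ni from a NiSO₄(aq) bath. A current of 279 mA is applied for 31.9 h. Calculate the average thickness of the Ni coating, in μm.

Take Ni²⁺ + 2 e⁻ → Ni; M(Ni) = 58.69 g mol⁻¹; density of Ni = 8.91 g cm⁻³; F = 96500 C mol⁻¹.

Q = I·t = 0.2790 × 114840 = 32040 C; n(e⁻) = 0.3320 mol.
n(Ni) = n(e⁻)/2 = 0.1660 mol, so m = 0.1660 × 58.69 = 9.743 g.
Volume = m/ρ = 9.743 / 8.91 = 1.094 cm³.
Thickness = V/A = 1.094 / 166 = 0.00659 cm = 65.9 μm.

65.9 μm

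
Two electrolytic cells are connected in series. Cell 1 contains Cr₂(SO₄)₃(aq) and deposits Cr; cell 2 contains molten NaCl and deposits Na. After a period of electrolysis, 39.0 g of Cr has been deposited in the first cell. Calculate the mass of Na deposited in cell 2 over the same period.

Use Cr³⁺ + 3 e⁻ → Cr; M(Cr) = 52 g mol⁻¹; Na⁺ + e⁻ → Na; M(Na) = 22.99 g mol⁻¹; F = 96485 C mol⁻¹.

n(Cr) = 39.0 / 52 = 0.7500 mol.
Since Cr³⁺ + 3 e⁻ → Cr, n(e⁻) passed = 3 × 0.7500 = 2.250 mol.
Cells in series carry the same charge, so the same 2.250 mol of electrons passes through cell 2.
Na⁺ + e⁻ → Na, so n(Na) = 2.250 / 1 = 2.250 mol.
m(Na) = 2.250 × 22.99 = 51.7 g.

51.7 g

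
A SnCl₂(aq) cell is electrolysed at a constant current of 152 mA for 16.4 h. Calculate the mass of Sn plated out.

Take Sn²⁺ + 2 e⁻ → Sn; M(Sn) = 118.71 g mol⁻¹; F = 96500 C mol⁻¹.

5.52 g

Q = I·t = 0.1520 A × 59040 s = 8974 C.
n(e⁻) = Q/F = 8974 / 96500 = 0.09300 mol.
Sn²⁺ + 2 e⁻ → Sn, so n(Sn) = n(e⁻)/2 = 0.04650 mol.
m = n·M = 0.04650 × 118.71 = 5.52 g.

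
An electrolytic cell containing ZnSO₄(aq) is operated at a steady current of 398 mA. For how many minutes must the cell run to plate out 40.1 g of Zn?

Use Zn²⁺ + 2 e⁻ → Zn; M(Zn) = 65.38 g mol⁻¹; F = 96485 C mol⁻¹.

4960 min

n(Zn) = m/M = 40.1 / 65.38 = 0.6133 mol.
Each Zn atom requires 2 electrons, so n(e⁻) = 2 × 0.6133 = 1.227 mol.
Q = n(e⁻)·F = 1.227 × 96485 = 118400 C.
t = Q/I = 118400 / 0.3980 A = 297400 s = 4960 min.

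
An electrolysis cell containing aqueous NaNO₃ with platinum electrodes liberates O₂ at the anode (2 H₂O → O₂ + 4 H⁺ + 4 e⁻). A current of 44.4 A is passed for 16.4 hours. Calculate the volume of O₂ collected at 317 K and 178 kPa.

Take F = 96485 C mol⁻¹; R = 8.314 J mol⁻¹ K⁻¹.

101 L

Q = I·t = 44.40 A × 59040 s = 2621000 C.
n(e⁻) = Q/F = 2621000 / 96485 = 27.17 mol.
4 electrons are transferred per O₂ molecule, so n(O₂) = 27.17 / 4 = 6.792 mol.
V = nRT/P = (6.792 × 8.314 × 317) / (178 × 10³ Pa) = 0.101 m³ = 101 L.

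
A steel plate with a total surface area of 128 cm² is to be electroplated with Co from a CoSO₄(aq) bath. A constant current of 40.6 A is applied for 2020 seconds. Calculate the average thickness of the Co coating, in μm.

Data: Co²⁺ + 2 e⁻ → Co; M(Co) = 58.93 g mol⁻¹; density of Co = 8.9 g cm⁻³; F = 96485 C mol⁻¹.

Q = I·t = 40.60 × 2020.0 = 82010 C; n(e⁻) = 0.8500 mol.
n(Co) = n(e⁻)/2 = 0.4250 mol, so m = 0.4250 × 58.93 = 25.05 g.
Volume = m/ρ = 25.05 / 8.9 = 2.814 cm³.
Thickness = V/A = 2.814 / 128 = 0.0220 cm = 220 μm.

220 μm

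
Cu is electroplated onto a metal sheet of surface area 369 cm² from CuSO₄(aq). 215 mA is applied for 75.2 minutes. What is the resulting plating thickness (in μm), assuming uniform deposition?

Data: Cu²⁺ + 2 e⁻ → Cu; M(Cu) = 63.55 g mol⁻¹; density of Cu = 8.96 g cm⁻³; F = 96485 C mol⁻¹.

0.966 μm

Q = I·t = 0.2150 × 4512.0 = 970.1 C; n(e⁻) = 0.01005 mol.
n(Cu) = n(e⁻)/2 = 0.005027 mol, so m = 0.005027 × 63.55 = 0.3195 g.
Volume = m/ρ = 0.3195 / 8.96 = 0.03566 cm³.
Thickness = V/A = 0.03566 / 369 = 9.66 × 10⁻⁵ cm = 0.966 μm.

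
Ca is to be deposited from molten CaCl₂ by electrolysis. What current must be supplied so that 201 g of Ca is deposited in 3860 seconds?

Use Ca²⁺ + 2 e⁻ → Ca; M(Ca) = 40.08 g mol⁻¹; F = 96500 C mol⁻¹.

n(Ca) = 201 / 40.08 = 5.015 mol.
n(e⁻) = 2 × 5.015 = 10.03 mol.
Q = n(e⁻)·F = 10.03 × 96500 = 967900 C.
I = Q/t = 967900 / 3860.0 s = 251 A.

251 A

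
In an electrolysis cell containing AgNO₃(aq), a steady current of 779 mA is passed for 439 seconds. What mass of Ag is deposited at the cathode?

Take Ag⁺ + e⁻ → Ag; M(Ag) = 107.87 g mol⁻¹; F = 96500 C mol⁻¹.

Q = I·t = 0.7790 A × 439.00 s = 342.0 C.
n(e⁻) = Q/F = 342.0 / 96500 = 0.003544 mol.
Ag⁺ + e⁻ → Ag, so n(Ag) = n(e⁻)/1 = 0.003544 mol.
m = n·M = 0.003544 × 107.87 = 0.382 g.

0.382 g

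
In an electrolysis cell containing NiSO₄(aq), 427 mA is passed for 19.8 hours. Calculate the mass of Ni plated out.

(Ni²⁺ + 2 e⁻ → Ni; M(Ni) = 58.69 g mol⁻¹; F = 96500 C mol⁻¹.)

9.26 g

Q = I·t = 0.4270 A × 71280 s = 30440 C.
n(e⁻) = Q/F = 30440 / 96500 = 0.3154 mol.
Ni²⁺ + 2 e⁻ → Ni, so n(Ni) = n(e⁻)/2 = 0.1577 mol.
m = n·M = 0.1577 × 58.69 = 9.26 g.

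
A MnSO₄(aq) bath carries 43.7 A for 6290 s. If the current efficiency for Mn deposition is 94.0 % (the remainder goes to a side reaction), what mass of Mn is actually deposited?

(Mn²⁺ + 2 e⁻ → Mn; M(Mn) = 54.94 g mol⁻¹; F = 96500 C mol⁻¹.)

73.6 g

Q = I·t = 43.70 × 6290.0 = 274900 C.
n(e⁻) = 274900/96500 = 2.848 mol; theoretically n(Mn) = 2.848/2 = 1.424 mol, m_theo = 78.25 g.
At 94.0 % efficiency, m_actual = 0.940 × 78.25 = 73.6 g.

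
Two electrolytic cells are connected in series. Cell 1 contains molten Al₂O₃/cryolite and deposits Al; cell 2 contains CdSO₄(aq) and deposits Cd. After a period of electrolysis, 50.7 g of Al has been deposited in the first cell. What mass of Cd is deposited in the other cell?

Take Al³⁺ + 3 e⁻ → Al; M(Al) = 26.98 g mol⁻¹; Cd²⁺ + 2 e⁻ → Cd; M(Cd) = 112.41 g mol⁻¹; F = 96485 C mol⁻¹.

n(Al) = 50.7 / 26.98 = 1.879 mol.
Since Al³⁺ + 3 e⁻ → Al, n(e⁻) passed = 3 × 1.879 = 5.638 mol.
Cells in series carry the same charge, so the same 5.638 mol of electrons passes through cell 2.
Cd²⁺ + 2 e⁻ → Cd, so n(Cd) = 5.638 / 2 = 2.819 mol.
m(Cd) = 2.819 × 112.41 = 317 g.

317 g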